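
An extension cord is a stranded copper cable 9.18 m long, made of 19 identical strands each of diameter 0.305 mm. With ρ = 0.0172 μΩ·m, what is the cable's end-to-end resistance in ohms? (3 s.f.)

ρ = 0.0172 μΩ·m = 1.72×10^-8 Ω·m
A_strand = π(1.5250e-04 m)² = 7.306e-08 m²
R_strand = ρL/A = (1.72×10^-8)(9.18)/(7.306e-08) = 2.161 Ω
R_total = R_strand/N = 2.161/19 = 0.114 Ω

0.114 Ω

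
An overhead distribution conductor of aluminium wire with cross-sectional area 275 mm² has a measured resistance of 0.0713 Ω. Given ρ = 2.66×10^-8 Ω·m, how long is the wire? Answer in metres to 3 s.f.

737 m

A = 275 mm² = 2.750e-04 m²
L = RA/ρ = (0.0713)(2.750e-04)/(2.66×10^-8) = 737 m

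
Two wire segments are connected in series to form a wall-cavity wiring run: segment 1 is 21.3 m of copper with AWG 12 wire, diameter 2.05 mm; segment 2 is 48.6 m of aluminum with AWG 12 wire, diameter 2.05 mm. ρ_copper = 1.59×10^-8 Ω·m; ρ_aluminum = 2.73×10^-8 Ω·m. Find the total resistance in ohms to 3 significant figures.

0.505 Ω

Segment 1: A = π(2.05/2 mm)² = π(1.0250e-03 m)² = 3.301e-06 m²
R₁ = ρL/A = (1.59×10^-8)(21.3)/(3.301e-06) = 0.1026 Ω
R₂ = (2.73×10^-8)(48.6)/(3.301e-06) = 0.402 Ω
R = R₁ + R₂ = 0.505 Ω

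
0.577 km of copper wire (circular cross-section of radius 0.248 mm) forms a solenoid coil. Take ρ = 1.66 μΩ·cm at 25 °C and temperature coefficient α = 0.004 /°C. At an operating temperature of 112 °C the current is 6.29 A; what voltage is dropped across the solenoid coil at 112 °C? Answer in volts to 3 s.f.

420 V

ρ = 1.66 μΩ·cm = 1.66×10^-8 Ω·m
A = πr² = π(2.4800e-04 m)² = 1.932e-07 m²
R₍25₎ = ρL/A = (1.66×10^-8)(577)/(1.932e-07) = 49.57 Ω
R₍112₎ = R₍25₎(1 + αΔT) = 49.57 × (1 + 0.004×87) = 66.82 Ω
V = IR = 6.29 × 66.82 = 420 V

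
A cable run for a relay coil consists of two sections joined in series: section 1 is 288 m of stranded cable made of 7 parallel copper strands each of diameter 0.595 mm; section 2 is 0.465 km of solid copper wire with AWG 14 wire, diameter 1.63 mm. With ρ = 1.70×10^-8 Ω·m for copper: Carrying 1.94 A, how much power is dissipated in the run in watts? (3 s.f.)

Section 1: A_strand = π(2.9750e-04)² = 2.781e-07 m²; R₁ = ρL/(N·A_s) = (1.70×10^-8)(288)/(7×2.781e-07) = 2.515 Ω
Section 2: A = π(1.63/2 mm)² = π(8.1500e-04 m)² = 2.087e-06 m²
R₂ = (1.70×10^-8)(465)/(2.087e-06) = 3.788 Ω
R = R₁ + R₂ = 6.304 Ω
P = I²R = (1.94)² × 6.304 = 23.7 W

23.7 W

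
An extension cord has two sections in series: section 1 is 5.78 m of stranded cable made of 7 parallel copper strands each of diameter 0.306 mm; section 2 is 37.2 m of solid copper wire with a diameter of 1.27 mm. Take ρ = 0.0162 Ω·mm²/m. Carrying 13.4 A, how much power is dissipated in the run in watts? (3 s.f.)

118 W

ρ = 0.0162 Ω·mm²/m = 1.62×10^-8 Ω·m
Section 1: A_strand = π(1.5300e-04)² = 7.354e-08 m²; R₁ = ρL/(N·A_s) = (1.62×10^-8)(5.78)/(7×7.354e-08) = 0.1819 Ω
Section 2: A = π(d/2)² = π(6.3500e-04 m)² = 1.267e-06 m²
R₂ = (1.62×10^-8)(37.2)/(1.267e-06) = 0.4757 Ω
R = R₁ + R₂ = 0.6576 Ω
P = I²R = (13.4)² × 0.6576 = 118 W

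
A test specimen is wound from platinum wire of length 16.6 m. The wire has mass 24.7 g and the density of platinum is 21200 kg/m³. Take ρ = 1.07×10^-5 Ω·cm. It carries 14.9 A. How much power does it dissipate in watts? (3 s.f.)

ρ = 1.07×10^-5 Ω·cm = 1.07×10^-7 Ω·m
A = m/(density·L) = 0.0247/(21200×16.6) = 7.0186e-08 m²
R = ρL/A = (1.07×10^-7)(16.6)/(7.0186e-08) = 25.31 Ω
P = I²R = (14.9)² × 25.31 = 5620 W

5620 W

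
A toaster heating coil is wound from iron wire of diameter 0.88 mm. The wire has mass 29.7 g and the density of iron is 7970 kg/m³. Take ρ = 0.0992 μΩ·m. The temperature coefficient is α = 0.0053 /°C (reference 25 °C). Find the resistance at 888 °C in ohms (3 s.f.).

5.57 Ω

ρ = 0.0992 μΩ·m = 9.92×10^-8 Ω·m
A = π(d/2)² = π(4.4000e-04 m)² = 6.0821e-07 m²
L = m/(density·A) = 0.0297/(7970×6.0821e-07) = 6.127 m
R = ρL/A = (9.92×10^-8)(6.127)/(6.0821e-07) = 0.9993 Ω
R(888 °C) = 0.9993 × (1 + 0.0053×863) = 5.57 Ω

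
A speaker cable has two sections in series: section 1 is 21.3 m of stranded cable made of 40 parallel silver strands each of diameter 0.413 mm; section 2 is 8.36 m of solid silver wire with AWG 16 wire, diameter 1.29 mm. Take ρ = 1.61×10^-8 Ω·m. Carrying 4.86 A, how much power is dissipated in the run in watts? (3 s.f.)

3.94 W

Section 1: A_strand = π(2.0650e-04)² = 1.340e-07 m²; R₁ = ρL/(N·A_s) = (1.61×10^-8)(21.3)/(40×1.340e-07) = 0.064 Ω
Section 2: A = π(1.29/2 mm)² = π(6.4500e-04 m)² = 1.307e-06 m²
R₂ = (1.61×10^-8)(8.36)/(1.307e-06) = 0.103 Ω
R = R₁ + R₂ = 0.167 Ω
P = I²R = (4.86)² × 0.167 = 3.94 W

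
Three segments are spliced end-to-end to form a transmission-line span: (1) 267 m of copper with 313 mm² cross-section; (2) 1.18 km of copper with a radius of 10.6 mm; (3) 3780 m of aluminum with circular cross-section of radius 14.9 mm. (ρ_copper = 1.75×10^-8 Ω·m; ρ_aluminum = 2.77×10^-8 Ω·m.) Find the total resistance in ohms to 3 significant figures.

Seg 1: A = 313 mm² = 3.130e-04 m²
R_1 = (1.75×10^-8)(267)/(3.130e-04) = 0.01493 Ω
Seg 2: A = πr² = π(1.0600e-02 m)² = 3.530e-04 m²
R_2 = (1.75×10^-8)(1180)/(3.530e-04) = 0.0585 Ω
Seg 3: A = πr² = π(1.4900e-02 m)² = 6.975e-04 m²
R_3 = (2.77×10^-8)(3780)/(6.975e-04) = 0.1501 Ω
R_total = R_1 + R_2 + R_3 = 0.224 Ω

0.224 Ω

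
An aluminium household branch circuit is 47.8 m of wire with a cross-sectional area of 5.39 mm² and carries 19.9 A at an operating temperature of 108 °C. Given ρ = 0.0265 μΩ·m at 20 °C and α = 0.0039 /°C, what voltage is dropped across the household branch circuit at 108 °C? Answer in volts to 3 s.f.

6.28 V

ρ = 0.0265 μΩ·m = 2.65×10^-8 Ω·m
A = 5.39 mm² = 5.390e-06 m²
R₍20₎ = ρL/A = (2.65×10^-8)(47.8)/(5.390e-06) = 0.235 Ω
R₍108₎ = R₍20₎(1 + αΔT) = 0.235 × (1 + 0.0039×88) = 0.3157 Ω
V = IR = 19.9 × 0.3157 = 6.28 V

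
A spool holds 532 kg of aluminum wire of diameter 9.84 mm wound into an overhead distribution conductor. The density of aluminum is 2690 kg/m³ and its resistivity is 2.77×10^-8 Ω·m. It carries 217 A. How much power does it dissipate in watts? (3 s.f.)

44600 W

A = π(d/2)² = π(4.9200e-03 m)² = 7.6047e-05 m²
L = m/(density·A) = 532/(2690×7.6047e-05) = 2601 m
R = ρL/A = (2.77×10^-8)(2601)/(7.6047e-05) = 0.9473 Ω
P = I²R = (217)² × 0.9473 = 44600 W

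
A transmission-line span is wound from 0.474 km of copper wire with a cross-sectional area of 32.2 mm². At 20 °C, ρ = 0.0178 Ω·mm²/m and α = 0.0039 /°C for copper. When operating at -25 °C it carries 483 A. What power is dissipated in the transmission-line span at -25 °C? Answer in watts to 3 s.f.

50400 W

ρ = 0.0178 Ω·mm²/m = 1.78×10^-8 Ω·m
A = 32.2 mm² = 3.220e-05 m²
R₍20₎ = ρL/A = (1.78×10^-8)(474)/(3.220e-05) = 0.262 Ω
R₍-25₎ = R₍20₎(1 + αΔT) = 0.262 × (1 + 0.0039×-45) = 0.216 Ω
P = I²R = (483)² × 0.216 = 50400 W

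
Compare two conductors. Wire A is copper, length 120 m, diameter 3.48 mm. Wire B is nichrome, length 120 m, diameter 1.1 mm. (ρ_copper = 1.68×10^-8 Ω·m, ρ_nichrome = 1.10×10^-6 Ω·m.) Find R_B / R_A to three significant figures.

R ∝ ρL/d², so R_B/R_A = (ρ_B/ρ_A) × (d_A/d_B)²
= (1.10×10^-6/1.68×10^-8) × (3.48/1.1)² = 655

655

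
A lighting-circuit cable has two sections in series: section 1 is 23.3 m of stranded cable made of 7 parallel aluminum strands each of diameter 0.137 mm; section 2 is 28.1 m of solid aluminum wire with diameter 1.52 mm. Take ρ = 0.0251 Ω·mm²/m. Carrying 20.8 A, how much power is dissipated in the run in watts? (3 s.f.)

ρ = 0.0251 Ω·mm²/m = 2.51×10^-8 Ω·m
Section 1: A_strand = π(6.8500e-05)² = 1.474e-08 m²; R₁ = ρL/(N·A_s) = (2.51×10^-8)(23.3)/(7×1.474e-08) = 5.668 Ω
Section 2: A = π(d/2)² = π(7.6000e-04 m)² = 1.815e-06 m²
R₂ = (2.51×10^-8)(28.1)/(1.815e-06) = 0.3887 Ω
R = R₁ + R₂ = 6.056 Ω
P = I²R = (20.8)² × 6.056 = 2620 W

2620 W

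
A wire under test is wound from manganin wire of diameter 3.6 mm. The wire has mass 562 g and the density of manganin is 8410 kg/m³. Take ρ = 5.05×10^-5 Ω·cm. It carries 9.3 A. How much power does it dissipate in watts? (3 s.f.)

28.2 W

ρ = 5.05×10^-5 Ω·cm = 5.05×10^-7 Ω·m
A = π(d/2)² = π(1.8000e-03 m)² = 1.0179e-05 m²
L = m/(density·A) = 0.562/(8410×1.0179e-05) = 6.565 m
R = ρL/A = (5.05×10^-7)(6.565)/(1.0179e-05) = 0.3257 Ω
P = I²R = (9.3)² × 0.3257 = 28.2 W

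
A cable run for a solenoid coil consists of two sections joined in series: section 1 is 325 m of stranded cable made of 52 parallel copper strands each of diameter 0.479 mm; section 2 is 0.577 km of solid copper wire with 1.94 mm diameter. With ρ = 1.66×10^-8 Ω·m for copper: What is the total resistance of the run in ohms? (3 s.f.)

3.82 Ω

Section 1: A_strand = π(2.3950e-04)² = 1.802e-07 m²; R₁ = ρL/(N·A_s) = (1.66×10^-8)(325)/(52×1.802e-07) = 0.5757 Ω
Section 2: A = π(d/2)² = π(9.7000e-04 m)² = 2.956e-06 m²
R₂ = (1.66×10^-8)(577)/(2.956e-06) = 3.24 Ω
R = R₁ + R₂ = 3.82 Ω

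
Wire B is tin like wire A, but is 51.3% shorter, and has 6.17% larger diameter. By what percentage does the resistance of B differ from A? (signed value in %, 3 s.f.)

R ∝ L/d², so R_B/R_A = (1 − 51.3/100) × (1 + 6.17/100)⁻²
= 0.487 × 0.8871 = 0.432
(R_B − R_A)/R_A = 0.432 − 1 = -56.8%

-56.8%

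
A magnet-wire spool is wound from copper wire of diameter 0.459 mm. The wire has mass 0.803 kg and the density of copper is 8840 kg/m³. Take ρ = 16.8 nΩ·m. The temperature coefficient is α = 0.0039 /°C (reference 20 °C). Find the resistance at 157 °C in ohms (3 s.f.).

85.5 Ω

ρ = 16.8 nΩ·m = 1.68×10^-8 Ω·m
A = π(d/2)² = π(2.2950e-04 m)² = 1.6547e-07 m²
L = m/(density·A) = 0.803/(8840×1.6547e-07) = 549 m
R = ρL/A = (1.68×10^-8)(549)/(1.6547e-07) = 55.74 Ω
R(157 °C) = 55.74 × (1 + 0.0039×137) = 85.5 Ω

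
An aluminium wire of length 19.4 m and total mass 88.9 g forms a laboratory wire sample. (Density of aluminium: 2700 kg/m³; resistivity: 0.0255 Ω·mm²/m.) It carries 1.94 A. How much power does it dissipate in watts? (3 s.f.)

ρ = 0.0255 Ω·mm²/m = 2.55×10^-8 Ω·m
A = m/(density·L) = 0.0889/(2700×19.4) = 1.6972e-06 m²
R = ρL/A = (2.55×10^-8)(19.4)/(1.6972e-06) = 0.2915 Ω
P = I²R = (1.94)² × 0.2915 = 1.10 W

1.10 W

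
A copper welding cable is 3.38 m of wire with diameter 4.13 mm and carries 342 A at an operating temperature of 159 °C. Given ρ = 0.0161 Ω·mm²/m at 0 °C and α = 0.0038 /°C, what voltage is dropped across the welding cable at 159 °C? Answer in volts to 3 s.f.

ρ = 0.0161 Ω·mm²/m = 1.61×10^-8 Ω·m
A = π(d/2)² = π(2.0650e-03 m)² = 1.340e-05 m²
R₍0₎ = ρL/A = (1.61×10^-8)(3.38)/(1.340e-05) = 0.004062 Ω
R₍159₎ = R₍0₎(1 + αΔT) = 0.004062 × (1 + 0.0038×159) = 0.006516 Ω
V = IR = 342 × 0.006516 = 2.23 V

2.23 V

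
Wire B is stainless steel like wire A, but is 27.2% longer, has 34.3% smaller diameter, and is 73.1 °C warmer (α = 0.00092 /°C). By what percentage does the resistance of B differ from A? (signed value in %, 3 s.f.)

R ∝ ρL/d² with ρ ∝ (1+αΔT), so R_B/R_A = (1 + 27.2/100) × (1 − 34.3/100)⁻² × (1 + 0.00092×73.1)
= 1.272 × 2.317 × 1.067 = 3.145
(R_B − R_A)/R_A = 3.145 − 1 = 215%

215%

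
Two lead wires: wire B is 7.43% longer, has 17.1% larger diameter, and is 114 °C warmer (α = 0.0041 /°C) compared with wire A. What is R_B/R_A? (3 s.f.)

1.15

R ∝ ρL/d² with ρ ∝ (1+αΔT), so R_B/R_A = (1 + 7.43/100) × (1 + 17.1/100)⁻² × (1 + 0.0041×114)
= 1.074 × 0.7293 × 1.467 = 1.15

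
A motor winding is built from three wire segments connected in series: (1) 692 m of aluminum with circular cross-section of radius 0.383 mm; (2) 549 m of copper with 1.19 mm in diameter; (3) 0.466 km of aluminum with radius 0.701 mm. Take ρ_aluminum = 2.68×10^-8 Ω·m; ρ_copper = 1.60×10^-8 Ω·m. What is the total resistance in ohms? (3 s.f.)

56.2 Ω

Seg 1: A = πr² = π(3.8300e-04 m)² = 4.608e-07 m²
R_1 = (2.68×10^-8)(692)/(4.608e-07) = 40.24 Ω
Seg 2: A = π(d/2)² = π(5.9500e-04 m)² = 1.112e-06 m²
R_2 = (1.60×10^-8)(549)/(1.112e-06) = 7.898 Ω
Seg 3: A = πr² = π(7.0100e-04 m)² = 1.544e-06 m²
R_3 = (2.68×10^-8)(466)/(1.544e-06) = 8.09 Ω
R_total = R_1 + R_2 + R_3 = 56.2 Ω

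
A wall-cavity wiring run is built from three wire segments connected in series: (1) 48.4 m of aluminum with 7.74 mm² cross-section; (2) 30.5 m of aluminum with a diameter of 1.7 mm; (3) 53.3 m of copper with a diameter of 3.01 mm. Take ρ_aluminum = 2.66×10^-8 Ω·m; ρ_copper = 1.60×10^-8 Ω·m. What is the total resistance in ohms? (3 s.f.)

Seg 1: A = 7.74 mm² = 7.740e-06 m²
R_1 = (2.66×10^-8)(48.4)/(7.740e-06) = 0.1663 Ω
Seg 2: A = π(d/2)² = π(8.5000e-04 m)² = 2.270e-06 m²
R_2 = (2.66×10^-8)(30.5)/(2.270e-06) = 0.3574 Ω
Seg 3: A = π(d/2)² = π(1.5050e-03 m)² = 7.116e-06 m²
R_3 = (1.60×10^-8)(53.3)/(7.116e-06) = 0.1198 Ω
R_total = R_1 + R_2 + R_3 = 0.644 Ω

0.644 Ω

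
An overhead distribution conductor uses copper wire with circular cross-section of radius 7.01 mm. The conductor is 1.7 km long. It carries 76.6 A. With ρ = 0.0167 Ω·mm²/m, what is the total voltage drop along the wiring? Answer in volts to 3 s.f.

14.1 V

ρ = 0.0167 Ω·mm²/m = 1.67×10^-8 Ω·m
A = πr² = π(7.0100e-03 m)² = 1.544e-04 m²
R = ρL/A = (1.67×10^-8)(1700)/(1.544e-04) = 0.1839 Ω
V = IR = 76.6 × 0.1839 = 14.1 V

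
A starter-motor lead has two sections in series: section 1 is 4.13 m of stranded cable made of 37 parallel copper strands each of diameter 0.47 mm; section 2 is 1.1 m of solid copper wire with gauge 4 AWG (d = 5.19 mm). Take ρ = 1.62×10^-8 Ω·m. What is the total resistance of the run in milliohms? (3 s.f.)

11.3 mΩ

Section 1: A_strand = π(2.3500e-04)² = 1.735e-07 m²; R₁ = ρL/(N·A_s) = (1.62×10^-8)(4.13)/(37×1.735e-07) = 0.01042 Ω
Section 2: A = π(5.19/2 mm)² = π(2.5950e-03 m)² = 2.116e-05 m²
R₂ = (1.62×10^-8)(1.1)/(2.116e-05) = 8.423×10^-4 Ω
R = R₁ + R₂ = 11.3 mΩ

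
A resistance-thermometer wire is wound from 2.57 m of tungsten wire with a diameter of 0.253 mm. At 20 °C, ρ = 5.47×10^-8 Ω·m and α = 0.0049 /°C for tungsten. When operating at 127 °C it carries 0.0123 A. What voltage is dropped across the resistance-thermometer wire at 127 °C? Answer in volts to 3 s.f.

A = π(d/2)² = π(1.2650e-04 m)² = 5.027e-08 m²
R₍20₎ = ρL/A = (5.47×10^-8)(2.57)/(5.027e-08) = 2.796 Ω
R₍127₎ = R₍20₎(1 + αΔT) = 2.796 × (1 + 0.0049×107) = 4.262 Ω
V = IR = 0.0123 × 4.262 = 0.0524 V

0.0524 V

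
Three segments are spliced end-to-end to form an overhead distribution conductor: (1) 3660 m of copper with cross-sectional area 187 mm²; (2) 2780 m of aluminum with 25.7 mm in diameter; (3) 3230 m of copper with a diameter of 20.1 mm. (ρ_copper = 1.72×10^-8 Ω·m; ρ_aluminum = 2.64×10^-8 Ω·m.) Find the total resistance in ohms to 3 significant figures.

Seg 1: A = 187 mm² = 1.870e-04 m²
R_1 = (1.72×10^-8)(3660)/(1.870e-04) = 0.3366 Ω
Seg 2: A = π(d/2)² = π(1.2850e-02 m)² = 5.187e-04 m²
R_2 = (2.64×10^-8)(2780)/(5.187e-04) = 0.1415 Ω
Seg 3: A = π(d/2)² = π(1.0050e-02 m)² = 3.173e-04 m²
R_3 = (1.72×10^-8)(3230)/(3.173e-04) = 0.1751 Ω
R_total = R_1 + R_2 + R_3 = 0.653 Ω

0.653 Ω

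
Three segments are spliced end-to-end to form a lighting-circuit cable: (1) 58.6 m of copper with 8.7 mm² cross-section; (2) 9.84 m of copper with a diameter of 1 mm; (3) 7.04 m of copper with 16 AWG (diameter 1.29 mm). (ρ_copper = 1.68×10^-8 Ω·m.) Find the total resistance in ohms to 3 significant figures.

0.414 Ω

Seg 1: A = 8.7 mm² = 8.700e-06 m²
R_1 = (1.68×10^-8)(58.6)/(8.700e-06) = 0.1132 Ω
Seg 2: A = π(d/2)² = π(5.0000e-04 m)² = 7.854e-07 m²
R_2 = (1.68×10^-8)(9.84)/(7.854e-07) = 0.2105 Ω
Seg 3: A = π(1.29/2 mm)² = π(6.4500e-04 m)² = 1.307e-06 m²
R_3 = (1.68×10^-8)(7.04)/(1.307e-06) = 0.09049 Ω
R_total = R_1 + R_2 + R_3 = 0.414 Ω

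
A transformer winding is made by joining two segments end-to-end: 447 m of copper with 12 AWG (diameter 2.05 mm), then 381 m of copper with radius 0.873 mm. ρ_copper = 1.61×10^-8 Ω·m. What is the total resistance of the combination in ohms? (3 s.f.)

Segment 1: A = π(2.05/2 mm)² = π(1.0250e-03 m)² = 3.301e-06 m²
R₁ = ρL/A = (1.61×10^-8)(447)/(3.301e-06) = 2.18 Ω
Segment 2: A = πr² = π(8.7300e-04 m)² = 2.394e-06 m²
R₂ = (1.61×10^-8)(381)/(2.394e-06) = 2.562 Ω
R = R₁ + R₂ = 4.74 Ω

4.74 Ω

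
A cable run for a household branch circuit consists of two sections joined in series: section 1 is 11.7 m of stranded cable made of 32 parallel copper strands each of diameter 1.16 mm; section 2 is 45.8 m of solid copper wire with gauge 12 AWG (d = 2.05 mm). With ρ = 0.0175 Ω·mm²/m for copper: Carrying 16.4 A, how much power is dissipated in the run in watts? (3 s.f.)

66.9 W

ρ = 0.0175 Ω·mm²/m = 1.75×10^-8 Ω·m
Section 1: A_strand = π(5.8000e-04)² = 1.057e-06 m²; R₁ = ρL/(N·A_s) = (1.75×10^-8)(11.7)/(32×1.057e-06) = 0.006054 Ω
Section 2: A = π(2.05/2 mm)² = π(1.0250e-03 m)² = 3.301e-06 m²
R₂ = (1.75×10^-8)(45.8)/(3.301e-06) = 0.2428 Ω
R = R₁ + R₂ = 0.2489 Ω
P = I²R = (16.4)² × 0.2489 = 66.9 W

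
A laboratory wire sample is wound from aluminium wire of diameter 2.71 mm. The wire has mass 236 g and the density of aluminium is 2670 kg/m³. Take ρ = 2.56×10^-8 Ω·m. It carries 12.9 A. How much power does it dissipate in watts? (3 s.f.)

11.3 W

A = π(d/2)² = π(1.3550e-03 m)² = 5.7680e-06 m²
L = m/(density·A) = 0.236/(2670×5.7680e-06) = 15.32 m
R = ρL/A = (2.56×10^-8)(15.32)/(5.7680e-06) = 0.06801 Ω
P = I²R = (12.9)² × 0.06801 = 11.3 W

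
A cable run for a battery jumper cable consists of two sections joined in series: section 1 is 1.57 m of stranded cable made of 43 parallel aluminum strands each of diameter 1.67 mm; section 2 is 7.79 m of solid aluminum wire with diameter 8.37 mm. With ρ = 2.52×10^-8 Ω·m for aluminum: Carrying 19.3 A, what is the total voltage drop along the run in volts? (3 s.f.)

Section 1: A_strand = π(8.3500e-04)² = 2.190e-06 m²; R₁ = ρL/(N·A_s) = (2.52×10^-8)(1.57)/(43×2.190e-06) = 4.201×10^-4 Ω
Section 2: A = π(d/2)² = π(4.1850e-03 m)² = 5.502e-05 m²
R₂ = (2.52×10^-8)(7.79)/(5.502e-05) = 0.003568 Ω
R = R₁ + R₂ = 0.003988 Ω
V = IR = 19.3 × 0.003988 = 0.0770 V

0.0770 V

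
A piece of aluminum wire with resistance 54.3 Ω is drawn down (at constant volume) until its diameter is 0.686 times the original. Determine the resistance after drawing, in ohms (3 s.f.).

245 Ω

Volume constant ⇒ L' = L/r² with r = 0.686. R' = ρL'/A' = ρ(L/r²)/(πr²d₀²/4) = R/r⁴.
R' = 4.515 × 54.3 = 245 Ω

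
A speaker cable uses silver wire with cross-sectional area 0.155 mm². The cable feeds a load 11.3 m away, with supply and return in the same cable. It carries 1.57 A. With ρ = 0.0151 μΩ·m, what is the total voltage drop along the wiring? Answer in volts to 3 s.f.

3.46 V

ρ = 0.0151 μΩ·m = 1.51×10^-8 Ω·m
A = 0.155 mm² = 1.550e-07 m²
Total conductor length (both ways) L = 2 × 11.3 = 22.6 m
R = ρL/A = (1.51×10^-8)(22.6)/(1.550e-07) = 2.202 Ω
V = IR = 1.57 × 2.202 = 3.46 V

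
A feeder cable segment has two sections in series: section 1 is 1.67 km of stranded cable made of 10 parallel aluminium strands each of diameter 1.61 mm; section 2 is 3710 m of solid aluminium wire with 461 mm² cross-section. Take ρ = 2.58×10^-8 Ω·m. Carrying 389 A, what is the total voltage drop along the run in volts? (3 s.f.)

904 V

Section 1: A_strand = π(8.0500e-04)² = 2.036e-06 m²; R₁ = ρL/(N·A_s) = (2.58×10^-8)(1670)/(10×2.036e-06) = 2.116 Ω
Section 2: A = 461 mm² = 4.610e-04 m²
R₂ = (2.58×10^-8)(3710)/(4.610e-04) = 0.2076 Ω
R = R₁ + R₂ = 2.324 Ω
V = IR = 389 × 2.324 = 904 V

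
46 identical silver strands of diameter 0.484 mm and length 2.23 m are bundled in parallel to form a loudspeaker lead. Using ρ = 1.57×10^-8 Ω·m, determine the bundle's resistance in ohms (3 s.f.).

0.00414 Ω

A_strand = π(2.4200e-04 m)² = 1.840e-07 m²
R_strand = ρL/A = (1.57×10^-8)(2.23)/(1.840e-07) = 0.1903 Ω
R_total = R_strand/N = 0.1903/46 = 0.00414 Ω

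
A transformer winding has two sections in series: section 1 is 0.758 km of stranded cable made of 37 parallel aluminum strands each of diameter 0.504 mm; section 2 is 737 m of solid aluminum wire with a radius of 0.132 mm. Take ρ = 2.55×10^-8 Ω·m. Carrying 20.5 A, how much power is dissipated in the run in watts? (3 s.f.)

Section 1: A_strand = π(2.5200e-04)² = 1.995e-07 m²; R₁ = ρL/(N·A_s) = (2.55×10^-8)(758)/(37×1.995e-07) = 2.619 Ω
Section 2: A = πr² = π(1.3200e-04 m)² = 5.474e-08 m²
R₂ = (2.55×10^-8)(737)/(5.474e-08) = 343.3 Ω
R = R₁ + R₂ = 345.9 Ω
P = I²R = (20.5)² × 345.9 = 1.45×10^5 W

1.45×10^5 W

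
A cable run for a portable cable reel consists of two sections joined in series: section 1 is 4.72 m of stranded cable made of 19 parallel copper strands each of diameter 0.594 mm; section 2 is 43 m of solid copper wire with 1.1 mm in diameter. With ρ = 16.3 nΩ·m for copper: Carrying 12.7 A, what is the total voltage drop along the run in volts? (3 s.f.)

ρ = 16.3 nΩ·m = 1.63×10^-8 Ω·m
Section 1: A_strand = π(2.9700e-04)² = 2.771e-07 m²; R₁ = ρL/(N·A_s) = (1.63×10^-8)(4.72)/(19×2.771e-07) = 0.01461 Ω
Section 2: A = π(d/2)² = π(5.5000e-04 m)² = 9.503e-07 m²
R₂ = (1.63×10^-8)(43)/(9.503e-07) = 0.7375 Ω
R = R₁ + R₂ = 0.7521 Ω
V = IR = 12.7 × 0.7521 = 9.55 V

9.55 V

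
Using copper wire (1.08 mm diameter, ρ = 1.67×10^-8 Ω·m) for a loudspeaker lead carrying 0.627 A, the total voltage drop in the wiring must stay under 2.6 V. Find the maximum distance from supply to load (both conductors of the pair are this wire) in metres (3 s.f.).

A = π(d/2)² = π(5.4000e-04 m)² = 9.161e-07 m²
L_max = V_max·A/(2·ρI) = (2.6)(9.161e-07)/(2×1.67×10^-8×0.627) = 114 m

114 m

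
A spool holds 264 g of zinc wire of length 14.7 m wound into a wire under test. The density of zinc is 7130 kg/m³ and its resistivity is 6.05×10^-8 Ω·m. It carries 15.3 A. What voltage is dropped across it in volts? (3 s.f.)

A = m/(density·L) = 0.264/(7130×14.7) = 2.5188e-06 m²
R = ρL/A = (6.05×10^-8)(14.7)/(2.5188e-06) = 0.3531 Ω
V = IR = 15.3 × 0.3531 = 5.40 V

5.40 V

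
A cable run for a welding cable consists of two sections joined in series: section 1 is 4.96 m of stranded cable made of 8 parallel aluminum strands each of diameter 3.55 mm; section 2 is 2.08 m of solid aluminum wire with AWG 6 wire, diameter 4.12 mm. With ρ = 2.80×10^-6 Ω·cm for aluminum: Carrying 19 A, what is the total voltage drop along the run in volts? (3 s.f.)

ρ = 2.80×10^-6 Ω·cm = 2.80×10^-8 Ω·m
Section 1: A_strand = π(1.7750e-03)² = 9.898e-06 m²; R₁ = ρL/(N·A_s) = (2.80×10^-8)(4.96)/(8×9.898e-06) = 0.001754 Ω
Section 2: A = π(4.12/2 mm)² = π(2.0600e-03 m)² = 1.333e-05 m²
R₂ = (2.80×10^-8)(2.08)/(1.333e-05) = 0.004369 Ω
R = R₁ + R₂ = 0.006122 Ω
V = IR = 19 × 0.006122 = 0.116 V

0.116 V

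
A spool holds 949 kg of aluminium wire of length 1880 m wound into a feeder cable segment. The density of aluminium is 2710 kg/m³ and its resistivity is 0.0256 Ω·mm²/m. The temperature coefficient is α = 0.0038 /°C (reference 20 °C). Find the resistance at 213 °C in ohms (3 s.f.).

0.448 Ω

ρ = 0.0256 Ω·mm²/m = 2.56×10^-8 Ω·m
A = m/(density·L) = 949/(2710×1880) = 1.8627e-04 m²
R = ρL/A = (2.56×10^-8)(1880)/(1.8627e-04) = 0.2584 Ω
R(213 °C) = 0.2584 × (1 + 0.0038×193) = 0.448 Ω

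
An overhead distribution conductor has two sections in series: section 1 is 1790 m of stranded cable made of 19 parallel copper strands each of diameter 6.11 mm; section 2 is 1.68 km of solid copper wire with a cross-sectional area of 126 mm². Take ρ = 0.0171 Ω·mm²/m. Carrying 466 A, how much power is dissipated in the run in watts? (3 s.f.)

ρ = 0.0171 Ω·mm²/m = 1.71×10^-8 Ω·m
Section 1: A_strand = π(3.0550e-03)² = 2.932e-05 m²; R₁ = ρL/(N·A_s) = (1.71×10^-8)(1790)/(19×2.932e-05) = 0.05494 Ω
Section 2: A = 126 mm² = 1.260e-04 m²
R₂ = (1.71×10^-8)(1680)/(1.260e-04) = 0.228 Ω
R = R₁ + R₂ = 0.2829 Ω
P = I²R = (466)² × 0.2829 = 61400 W

61400 W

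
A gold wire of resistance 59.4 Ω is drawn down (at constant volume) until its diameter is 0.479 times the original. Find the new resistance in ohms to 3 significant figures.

1130 Ω

Volume constant ⇒ L' = L/r² with r = 0.479. R' = ρL'/A' = ρ(L/r²)/(πr²d₀²/4) = R/r⁴.
R' = 19 × 59.4 = 1130 Ω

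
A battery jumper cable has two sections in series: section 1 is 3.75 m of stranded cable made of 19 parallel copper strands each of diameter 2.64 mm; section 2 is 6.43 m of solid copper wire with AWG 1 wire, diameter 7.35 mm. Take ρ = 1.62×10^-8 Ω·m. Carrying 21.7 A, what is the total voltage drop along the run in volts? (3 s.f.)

Section 1: A_strand = π(1.3200e-03)² = 5.474e-06 m²; R₁ = ρL/(N·A_s) = (1.62×10^-8)(3.75)/(19×5.474e-06) = 5.841×10^-4 Ω
Section 2: A = π(7.35/2 mm)² = π(3.6750e-03 m)² = 4.243e-05 m²
R₂ = (1.62×10^-8)(6.43)/(4.243e-05) = 0.002455 Ω
R = R₁ + R₂ = 0.003039 Ω
V = IR = 21.7 × 0.003039 = 0.0659 V

0.0659 V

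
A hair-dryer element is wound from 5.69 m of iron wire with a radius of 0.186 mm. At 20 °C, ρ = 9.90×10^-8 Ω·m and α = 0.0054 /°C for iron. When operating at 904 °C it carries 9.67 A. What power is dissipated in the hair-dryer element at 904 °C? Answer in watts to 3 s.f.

2800 W

A = πr² = π(1.8600e-04 m)² = 1.087e-07 m²
R₍20₎ = ρL/A = (9.90×10^-8)(5.69)/(1.087e-07) = 5.183 Ω
R₍904₎ = R₍20₎(1 + αΔT) = 5.183 × (1 + 0.0054×884) = 29.92 Ω
P = I²R = (9.67)² × 29.92 = 2800 W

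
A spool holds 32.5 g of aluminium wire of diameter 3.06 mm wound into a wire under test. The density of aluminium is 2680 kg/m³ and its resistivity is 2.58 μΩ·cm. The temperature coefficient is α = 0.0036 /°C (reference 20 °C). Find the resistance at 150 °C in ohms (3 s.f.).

0.00849 Ω

ρ = 2.58 μΩ·cm = 2.58×10^-8 Ω·m
A = π(d/2)² = π(1.5300e-03 m)² = 7.3542e-06 m²
L = m/(density·A) = 0.0325/(2680×7.3542e-06) = 1.649 m
R = ρL/A = (2.58×10^-8)(1.649)/(7.3542e-06) = 0.005785 Ω
R(150 °C) = 0.005785 × (1 + 0.0036×130) = 0.00849 Ω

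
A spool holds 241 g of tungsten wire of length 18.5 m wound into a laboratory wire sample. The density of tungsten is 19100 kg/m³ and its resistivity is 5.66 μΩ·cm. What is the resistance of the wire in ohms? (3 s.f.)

ρ = 5.66 μΩ·cm = 5.66×10^-8 Ω·m
A = m/(density·L) = 0.241/(19100×18.5) = 6.8204e-07 m²
R = ρL/A = (5.66×10^-8)(18.5)/(6.8204e-07) = 1.54 Ω

1.54 Ω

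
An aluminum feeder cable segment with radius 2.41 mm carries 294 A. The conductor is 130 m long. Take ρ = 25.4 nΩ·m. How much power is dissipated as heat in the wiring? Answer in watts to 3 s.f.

15600 W

ρ = 25.4 nΩ·m = 2.54×10^-8 Ω·m
A = πr² = π(2.4100e-03 m)² = 1.825e-05 m²
R = ρL/A = (2.54×10^-8)(130)/(1.825e-05) = 0.181 Ω
P = I²R = (294)² × 0.181 = 15600 W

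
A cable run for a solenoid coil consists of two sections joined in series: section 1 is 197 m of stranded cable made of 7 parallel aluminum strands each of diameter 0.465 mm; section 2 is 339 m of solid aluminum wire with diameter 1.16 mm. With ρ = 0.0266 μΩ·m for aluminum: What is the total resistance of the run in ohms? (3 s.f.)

ρ = 0.0266 μΩ·m = 2.66×10^-8 Ω·m
Section 1: A_strand = π(2.3250e-04)² = 1.698e-07 m²; R₁ = ρL/(N·A_s) = (2.66×10^-8)(197)/(7×1.698e-07) = 4.408 Ω
Section 2: A = π(d/2)² = π(5.8000e-04 m)² = 1.057e-06 m²
R₂ = (2.66×10^-8)(339)/(1.057e-06) = 8.532 Ω
R = R₁ + R₂ = 12.9 Ω

12.9 Ω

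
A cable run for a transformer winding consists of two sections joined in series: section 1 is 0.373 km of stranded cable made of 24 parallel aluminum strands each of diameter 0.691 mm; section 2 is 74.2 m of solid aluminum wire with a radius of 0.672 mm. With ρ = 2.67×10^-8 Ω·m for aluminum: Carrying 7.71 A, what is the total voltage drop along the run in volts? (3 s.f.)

Section 1: A_strand = π(3.4550e-04)² = 3.750e-07 m²; R₁ = ρL/(N·A_s) = (2.67×10^-8)(373)/(24×3.750e-07) = 1.107 Ω
Section 2: A = πr² = π(6.7200e-04 m)² = 1.419e-06 m²
R₂ = (2.67×10^-8)(74.2)/(1.419e-06) = 1.396 Ω
R = R₁ + R₂ = 2.503 Ω
V = IR = 7.71 × 2.503 = 19.3 V

19.3 V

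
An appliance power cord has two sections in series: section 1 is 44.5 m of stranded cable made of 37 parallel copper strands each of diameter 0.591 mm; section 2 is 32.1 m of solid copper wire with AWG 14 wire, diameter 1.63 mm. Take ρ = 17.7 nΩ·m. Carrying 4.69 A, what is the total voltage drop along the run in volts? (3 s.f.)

ρ = 17.7 nΩ·m = 1.77×10^-8 Ω·m
Section 1: A_strand = π(2.9550e-04)² = 2.743e-07 m²; R₁ = ρL/(N·A_s) = (1.77×10^-8)(44.5)/(37×2.743e-07) = 0.0776 Ω
Section 2: A = π(1.63/2 mm)² = π(8.1500e-04 m)² = 2.087e-06 m²
R₂ = (1.77×10^-8)(32.1)/(2.087e-06) = 0.2723 Ω
R = R₁ + R₂ = 0.3499 Ω
V = IR = 4.69 × 0.3499 = 1.64 V

1.64 V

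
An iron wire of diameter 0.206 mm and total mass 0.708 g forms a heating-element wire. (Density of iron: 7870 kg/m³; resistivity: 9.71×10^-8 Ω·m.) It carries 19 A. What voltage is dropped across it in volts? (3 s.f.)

149 V

A = π(d/2)² = π(1.0300e-04 m)² = 3.3329e-08 m²
L = m/(density·A) = 7.080×10^-4/(7870×3.3329e-08) = 2.699 m
R = ρL/A = (9.71×10^-8)(2.699)/(3.3329e-08) = 7.864 Ω
V = IR = 19 × 7.864 = 149 V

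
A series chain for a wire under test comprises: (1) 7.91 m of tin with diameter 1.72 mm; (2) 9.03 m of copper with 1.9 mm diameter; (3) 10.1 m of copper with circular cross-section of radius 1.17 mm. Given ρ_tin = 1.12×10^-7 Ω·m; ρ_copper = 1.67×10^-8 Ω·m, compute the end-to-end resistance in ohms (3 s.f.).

Seg 1: A = π(d/2)² = π(8.6000e-04 m)² = 2.324e-06 m²
R_1 = (1.12×10^-7)(7.91)/(2.324e-06) = 0.3813 Ω
Seg 2: A = π(d/2)² = π(9.5000e-04 m)² = 2.835e-06 m²
R_2 = (1.67×10^-8)(9.03)/(2.835e-06) = 0.05319 Ω
Seg 3: A = πr² = π(1.1700e-03 m)² = 4.301e-06 m²
R_3 = (1.67×10^-8)(10.1)/(4.301e-06) = 0.03922 Ω
R_total = R_1 + R_2 + R_3 = 0.474 Ω

0.474 Ω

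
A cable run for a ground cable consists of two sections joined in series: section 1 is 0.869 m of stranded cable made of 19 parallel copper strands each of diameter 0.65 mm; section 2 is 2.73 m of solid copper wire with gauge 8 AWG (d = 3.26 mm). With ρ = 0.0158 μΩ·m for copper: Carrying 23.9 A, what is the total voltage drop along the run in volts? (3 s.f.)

0.176 V

ρ = 0.0158 μΩ·m = 1.58×10^-8 Ω·m
Section 1: A_strand = π(3.2500e-04)² = 3.318e-07 m²; R₁ = ρL/(N·A_s) = (1.58×10^-8)(0.869)/(19×3.318e-07) = 0.002178 Ω
Section 2: A = π(3.26/2 mm)² = π(1.6300e-03 m)² = 8.347e-06 m²
R₂ = (1.58×10^-8)(2.73)/(8.347e-06) = 0.005168 Ω
R = R₁ + R₂ = 0.007345 Ω
V = IR = 23.9 × 0.007345 = 0.176 V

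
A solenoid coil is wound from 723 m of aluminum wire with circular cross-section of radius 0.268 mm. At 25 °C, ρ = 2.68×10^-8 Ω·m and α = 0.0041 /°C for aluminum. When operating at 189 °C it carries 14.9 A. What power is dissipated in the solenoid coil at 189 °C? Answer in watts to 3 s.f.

A = πr² = π(2.6800e-04 m)² = 2.256e-07 m²
R₍25₎ = ρL/A = (2.68×10^-8)(723)/(2.256e-07) = 85.87 Ω
R₍189₎ = R₍25₎(1 + αΔT) = 85.87 × (1 + 0.0041×164) = 143.6 Ω
P = I²R = (14.9)² × 143.6 = 31900 W

31900 W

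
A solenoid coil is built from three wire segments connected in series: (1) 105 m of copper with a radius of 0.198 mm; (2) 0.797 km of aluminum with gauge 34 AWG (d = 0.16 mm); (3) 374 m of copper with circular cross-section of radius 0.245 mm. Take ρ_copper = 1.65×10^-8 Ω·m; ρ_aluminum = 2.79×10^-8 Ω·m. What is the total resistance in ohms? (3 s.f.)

Seg 1: A = πr² = π(1.9800e-04 m)² = 1.232e-07 m²
R_1 = (1.65×10^-8)(105)/(1.232e-07) = 14.07 Ω
Seg 2: A = π(0.16/2 mm)² = π(8.0000e-05 m)² = 2.011e-08 m²
R_2 = (2.79×10^-8)(797)/(2.011e-08) = 1106 Ω
Seg 3: A = πr² = π(2.4500e-04 m)² = 1.886e-07 m²
R_3 = (1.65×10^-8)(374)/(1.886e-07) = 32.72 Ω
R_total = R_1 + R_2 + R_3 = 1150 Ω

1150 Ω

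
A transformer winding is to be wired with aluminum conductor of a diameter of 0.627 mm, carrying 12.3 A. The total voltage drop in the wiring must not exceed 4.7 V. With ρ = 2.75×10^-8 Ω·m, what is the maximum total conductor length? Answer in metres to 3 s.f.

A = π(d/2)² = π(3.1350e-04 m)² = 3.088e-07 m²
L_max = V_max·A/(1·ρI) = (4.7)(3.088e-07)/(2.75×10^-8×12.3) = 4.29 m

4.29 m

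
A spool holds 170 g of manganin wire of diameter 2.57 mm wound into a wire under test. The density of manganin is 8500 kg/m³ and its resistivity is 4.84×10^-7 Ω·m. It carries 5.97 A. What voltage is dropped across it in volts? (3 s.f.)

A = π(d/2)² = π(1.2850e-03 m)² = 5.1875e-06 m²
L = m/(density·A) = 0.17/(8500×5.1875e-06) = 3.855 m
R = ρL/A = (4.84×10^-7)(3.855)/(5.1875e-06) = 0.3597 Ω
V = IR = 5.97 × 0.3597 = 2.15 V

2.15 V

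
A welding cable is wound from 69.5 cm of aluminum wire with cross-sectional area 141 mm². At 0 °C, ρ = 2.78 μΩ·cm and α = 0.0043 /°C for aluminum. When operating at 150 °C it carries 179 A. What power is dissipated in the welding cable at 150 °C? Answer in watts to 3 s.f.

ρ = 2.78 μΩ·cm = 2.78×10^-8 Ω·m
A = 141 mm² = 1.410e-04 m²
R₍0₎ = ρL/A = (2.78×10^-8)(0.695)/(1.410e-04) = 1.370×10^-4 Ω
R₍150₎ = R₍0₎(1 + αΔT) = 1.370×10^-4 × (1 + 0.0043×150) = 2.254×10^-4 Ω
P = I²R = (179)² × 2.254×10^-4 = 7.22 W

7.22 W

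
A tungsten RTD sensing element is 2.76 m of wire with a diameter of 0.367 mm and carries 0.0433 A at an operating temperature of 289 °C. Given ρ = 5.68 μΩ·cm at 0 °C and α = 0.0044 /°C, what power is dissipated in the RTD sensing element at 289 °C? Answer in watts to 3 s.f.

ρ = 5.68 μΩ·cm = 5.68×10^-8 Ω·m
A = π(d/2)² = π(1.8350e-04 m)² = 1.058e-07 m²
R₍0₎ = ρL/A = (5.68×10^-8)(2.76)/(1.058e-07) = 1.482 Ω
R₍289₎ = R₍0₎(1 + αΔT) = 1.482 × (1 + 0.0044×289) = 3.366 Ω
P = I²R = (0.0433)² × 3.366 = 0.00631 W

0.00631 W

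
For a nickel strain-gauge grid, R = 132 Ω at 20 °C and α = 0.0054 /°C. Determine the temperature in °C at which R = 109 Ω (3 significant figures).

R = R₀(1 + α(T − T₀)) ⇒ T = T₀ + (R/R₀ − 1)/α
T = 20 + (109/132 − 1)/0.0054 = 20 + (-0.1742)/0.0054 = -12.3 °C

-12.3 °C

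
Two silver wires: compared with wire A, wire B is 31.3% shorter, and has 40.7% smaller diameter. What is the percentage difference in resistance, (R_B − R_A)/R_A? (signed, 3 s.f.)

95.4%

R ∝ L/d², so R_B/R_A = (1 − 31.3/100) × (1 − 40.7/100)⁻²
= 0.687 × 2.844 = 1.954
(R_B − R_A)/R_A = 1.954 − 1 = 95.4%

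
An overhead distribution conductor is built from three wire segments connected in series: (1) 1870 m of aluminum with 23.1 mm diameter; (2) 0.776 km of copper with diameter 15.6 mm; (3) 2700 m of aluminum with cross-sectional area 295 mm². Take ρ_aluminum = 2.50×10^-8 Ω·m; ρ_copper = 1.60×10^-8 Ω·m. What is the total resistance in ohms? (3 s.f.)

Seg 1: A = π(d/2)² = π(1.1550e-02 m)² = 4.191e-04 m²
R_1 = (2.50×10^-8)(1870)/(4.191e-04) = 0.1115 Ω
Seg 2: A = π(d/2)² = π(7.8000e-03 m)² = 1.911e-04 m²
R_2 = (1.60×10^-8)(776)/(1.911e-04) = 0.06496 Ω
Seg 3: A = 295 mm² = 2.950e-04 m²
R_3 = (2.50×10^-8)(2700)/(2.950e-04) = 0.2288 Ω
R_total = R_1 + R_2 + R_3 = 0.405 Ω

0.405 Ω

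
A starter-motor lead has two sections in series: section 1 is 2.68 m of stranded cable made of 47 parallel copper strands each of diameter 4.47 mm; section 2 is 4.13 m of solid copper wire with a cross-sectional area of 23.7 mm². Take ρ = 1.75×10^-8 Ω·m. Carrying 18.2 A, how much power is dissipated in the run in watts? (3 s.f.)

1.03 W

Section 1: A_strand = π(2.2350e-03)² = 1.569e-05 m²; R₁ = ρL/(N·A_s) = (1.75×10^-8)(2.68)/(47×1.569e-05) = 6.359×10^-5 Ω
Section 2: A = 23.7 mm² = 2.370e-05 m²
R₂ = (1.75×10^-8)(4.13)/(2.370e-05) = 0.00305 Ω
R = R₁ + R₂ = 0.003113 Ω
P = I²R = (18.2)² × 0.003113 = 1.03 W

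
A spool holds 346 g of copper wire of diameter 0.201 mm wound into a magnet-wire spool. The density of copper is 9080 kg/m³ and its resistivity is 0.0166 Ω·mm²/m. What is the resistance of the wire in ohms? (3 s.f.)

628 Ω

ρ = 0.0166 Ω·mm²/m = 1.66×10^-8 Ω·m
A = π(d/2)² = π(1.0050e-04 m)² = 3.1731e-08 m²
L = m/(density·A) = 0.346/(9080×3.1731e-08) = 1201 m
R = ρL/A = (1.66×10^-8)(1201)/(3.1731e-08) = 628 Ω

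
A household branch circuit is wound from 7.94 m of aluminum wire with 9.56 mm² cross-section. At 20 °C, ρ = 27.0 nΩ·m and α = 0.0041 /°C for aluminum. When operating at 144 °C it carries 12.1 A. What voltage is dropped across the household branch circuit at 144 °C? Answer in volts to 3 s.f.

0.409 V

ρ = 27.0 nΩ·m = 2.70×10^-8 Ω·m
A = 9.56 mm² = 9.560e-06 m²
R₍20₎ = ρL/A = (2.70×10^-8)(7.94)/(9.560e-06) = 0.02242 Ω
R₍144₎ = R₍20₎(1 + αΔT) = 0.02242 × (1 + 0.0041×124) = 0.03383 Ω
V = IR = 12.1 × 0.03383 = 0.409 V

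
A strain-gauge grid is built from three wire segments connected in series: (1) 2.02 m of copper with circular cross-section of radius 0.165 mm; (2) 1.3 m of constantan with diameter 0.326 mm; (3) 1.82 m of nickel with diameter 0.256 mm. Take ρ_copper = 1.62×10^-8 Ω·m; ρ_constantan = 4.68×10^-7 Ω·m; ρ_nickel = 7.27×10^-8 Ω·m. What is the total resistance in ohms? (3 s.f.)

Seg 1: A = πr² = π(1.6500e-04 m)² = 8.553e-08 m²
R_1 = (1.62×10^-8)(2.02)/(8.553e-08) = 0.3826 Ω
Seg 2: A = π(d/2)² = π(1.6300e-04 m)² = 8.347e-08 m²
R_2 = (4.68×10^-7)(1.3)/(8.347e-08) = 7.289 Ω
Seg 3: A = π(d/2)² = π(1.2800e-04 m)² = 5.147e-08 m²
R_3 = (7.27×10^-8)(1.82)/(5.147e-08) = 2.571 Ω
R_total = R_1 + R_2 + R_3 = 10.2 Ω

10.2 Ω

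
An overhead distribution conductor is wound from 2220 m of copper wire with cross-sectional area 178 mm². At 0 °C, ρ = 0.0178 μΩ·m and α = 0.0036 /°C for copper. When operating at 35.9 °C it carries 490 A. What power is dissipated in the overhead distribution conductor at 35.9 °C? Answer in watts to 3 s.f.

60200 W

ρ = 0.0178 μΩ·m = 1.78×10^-8 Ω·m
A = 178 mm² = 1.780e-04 m²
R₍0₎ = ρL/A = (1.78×10^-8)(2220)/(1.780e-04) = 0.222 Ω
R₍35.9₎ = R₍0₎(1 + αΔT) = 0.222 × (1 + 0.0036×35.9) = 0.2507 Ω
P = I²R = (490)² × 0.2507 = 60200 W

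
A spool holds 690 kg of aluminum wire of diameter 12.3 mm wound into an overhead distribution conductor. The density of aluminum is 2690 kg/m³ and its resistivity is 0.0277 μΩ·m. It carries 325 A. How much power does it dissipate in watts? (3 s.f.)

53200 W

ρ = 0.0277 μΩ·m = 2.77×10^-8 Ω·m
A = π(d/2)² = π(6.1500e-03 m)² = 1.1882e-04 m²
L = m/(density·A) = 690/(2690×1.1882e-04) = 2159 m
R = ρL/A = (2.77×10^-8)(2159)/(1.1882e-04) = 0.5032 Ω
P = I²R = (325)² × 0.5032 = 53200 W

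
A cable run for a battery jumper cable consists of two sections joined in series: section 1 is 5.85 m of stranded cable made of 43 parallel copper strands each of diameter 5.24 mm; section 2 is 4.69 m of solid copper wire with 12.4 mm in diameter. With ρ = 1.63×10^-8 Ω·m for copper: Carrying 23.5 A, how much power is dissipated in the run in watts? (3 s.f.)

Section 1: A_strand = π(2.6200e-03)² = 2.157e-05 m²; R₁ = ρL/(N·A_s) = (1.63×10^-8)(5.85)/(43×2.157e-05) = 1.028×10^-4 Ω
Section 2: A = π(d/2)² = π(6.2000e-03 m)² = 1.208e-04 m²
R₂ = (1.63×10^-8)(4.69)/(1.208e-04) = 6.330×10^-4 Ω
R = R₁ + R₂ = 7.359×10^-4 Ω
P = I²R = (23.5)² × 7.359×10^-4 = 0.406 W

0.406 W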